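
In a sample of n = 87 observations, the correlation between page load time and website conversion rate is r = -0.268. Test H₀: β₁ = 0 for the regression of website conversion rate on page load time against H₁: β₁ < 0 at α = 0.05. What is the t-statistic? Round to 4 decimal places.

t = r·√(n − 2)/√(1 − r²) = -0.268·√85/√0.928176 = -2.5647.
df = n − 2 = 85.
One-sided p ≈ 0.0060, which is < 0.05, so reject H₀.
There is evidence of a linear association between page load time and website conversion rate.

t = -2.5647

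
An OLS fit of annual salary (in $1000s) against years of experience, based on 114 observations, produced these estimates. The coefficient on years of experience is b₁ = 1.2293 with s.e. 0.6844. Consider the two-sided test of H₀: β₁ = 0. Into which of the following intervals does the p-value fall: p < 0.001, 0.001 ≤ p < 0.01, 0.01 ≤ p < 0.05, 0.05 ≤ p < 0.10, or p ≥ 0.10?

t = 1.2293 / 0.6844 = 1.796.
df = n − 2 = 114 − 2 = 112.
Two-sided p = 2·P(T_{112} > |t|) ≈ 0.0752.
So 0.05 ≤ p < 0.10.

0.05 ≤ p < 0.10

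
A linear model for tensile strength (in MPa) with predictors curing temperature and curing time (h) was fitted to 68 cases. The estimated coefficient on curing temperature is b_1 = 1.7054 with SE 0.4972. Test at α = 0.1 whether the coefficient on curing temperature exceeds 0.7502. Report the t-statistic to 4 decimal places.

H₀: β₁ = 0.7502 vs H₁: β₁ > 0.7502.
t = (b_1 − β₁⁰)/SE = (1.7054 − 0.7502) / 0.4972 = 1.9212.
df = n − k − 1 = 68 − 2 − 1 = 65.
One-sided p ≈ 0.0295, which is < 0.1, so reject H₀.
There is evidence that the true slope on curing temperature exceeds 0.7502 MPa per unit, holding the other predictors fixed.

t = 1.9212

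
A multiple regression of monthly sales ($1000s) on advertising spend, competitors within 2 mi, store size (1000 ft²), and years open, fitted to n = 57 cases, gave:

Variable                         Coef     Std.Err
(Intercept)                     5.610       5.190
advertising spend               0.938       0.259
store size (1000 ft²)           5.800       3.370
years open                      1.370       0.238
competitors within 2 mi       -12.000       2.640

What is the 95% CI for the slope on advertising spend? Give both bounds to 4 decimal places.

(0.4183, 1.4577)

Read off: b = 0.938, SE = 0.259 for advertising spend.
df = n − k − 1 = 57 − 4 − 1 = 52.
t* = t_{0.025, 52} = 2.006647.
Margin = t* × SE = 2.006647 × 0.259 = 0.519722.
CI: 0.938 ± 0.519722 → (0.4183, 1.4577).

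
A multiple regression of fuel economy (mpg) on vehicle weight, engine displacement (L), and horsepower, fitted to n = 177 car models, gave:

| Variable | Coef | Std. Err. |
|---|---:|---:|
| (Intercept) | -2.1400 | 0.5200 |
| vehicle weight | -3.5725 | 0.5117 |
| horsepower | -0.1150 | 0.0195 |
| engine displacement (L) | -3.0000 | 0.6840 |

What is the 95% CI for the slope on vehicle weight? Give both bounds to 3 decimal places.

(-4.582, -2.563)

Read off: b = -3.5725, SE = 0.5117 for vehicle weight.
df = n − k − 1 = 177 − 3 − 1 = 173.
t* = t_{0.025, 173} = 1.973771.
Margin = t* × SE = 1.973771 × 0.5117 = 1.00998.
CI: -3.5725 ± 1.00998 → (-4.582, -2.563).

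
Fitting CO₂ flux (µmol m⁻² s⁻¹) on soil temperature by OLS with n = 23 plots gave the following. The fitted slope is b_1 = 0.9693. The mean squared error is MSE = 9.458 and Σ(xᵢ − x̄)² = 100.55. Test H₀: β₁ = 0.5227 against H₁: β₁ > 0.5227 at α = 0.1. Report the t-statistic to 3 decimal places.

t = 1.456

SE(b_1) = √(MSE/Sₓₓ) = √(9.458/100.55) = 0.306696.
t = (0.9693 − 0.5227) / 0.306696 = 1.456.
df = n − 2 = 21.
One-sided p ≈ 0.0801, which is < 0.1, so reject H₀.
There is evidence that the true slope on soil temperature exceeds 0.5227 µmol m⁻² s⁻¹ per unit.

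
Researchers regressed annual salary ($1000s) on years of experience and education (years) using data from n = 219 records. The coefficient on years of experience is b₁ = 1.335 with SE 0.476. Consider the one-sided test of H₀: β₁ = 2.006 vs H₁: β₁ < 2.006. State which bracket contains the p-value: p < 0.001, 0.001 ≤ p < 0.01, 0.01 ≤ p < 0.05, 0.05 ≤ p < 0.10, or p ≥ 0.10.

0.05 ≤ p < 0.10

t = (1.335 − 2.006) / 0.476 = -1.410.
df = n − k − 1 = 219 − 2 − 1 = 216.
One-sided p = P(T_{216} < t) ≈ 0.0800.
So 0.05 ≤ p < 0.10.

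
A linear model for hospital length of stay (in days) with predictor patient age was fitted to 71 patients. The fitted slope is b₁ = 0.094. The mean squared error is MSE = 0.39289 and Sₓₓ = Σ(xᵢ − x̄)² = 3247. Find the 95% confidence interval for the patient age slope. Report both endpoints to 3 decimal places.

(0.072, 0.116)

SE(b₁) = √(MSE/Sₓₓ) = √(0.39289/3247) = 0.011.
df = n − 2 = 69.
t* = t_{0.025, 69} = 1.994945.
Margin = t* × SE = 1.994945 × 0.011 = 0.02194.
CI: 0.094 ± 0.02194 → (0.072, 0.116).
With 95% confidence, each one-unit increase in patient age is associated with a change of between 0.072 and 0.116 days in hospital length of stay.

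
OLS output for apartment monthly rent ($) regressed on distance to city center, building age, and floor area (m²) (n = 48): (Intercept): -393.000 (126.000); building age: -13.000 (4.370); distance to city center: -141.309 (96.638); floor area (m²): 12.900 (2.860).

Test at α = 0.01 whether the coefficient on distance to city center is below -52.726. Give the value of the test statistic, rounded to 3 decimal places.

Read off: b = -141.309, SE = 96.638 for distance to city center.
H₀: β₁ = -52.726 vs H₁: β₁ < -52.726.
t = (-141.309 − (-52.726)) / 96.638 = -0.917.
df = n − k − 1 = 48 − 3 − 1 = 44.
One-sided p ≈ 0.1822, which is ≥ 0.01, so fail to reject H₀.
The data do not give significant evidence that the true slope on distance to city center is below -52.726 $ per unit, holding the other predictors fixed.

t = -0.917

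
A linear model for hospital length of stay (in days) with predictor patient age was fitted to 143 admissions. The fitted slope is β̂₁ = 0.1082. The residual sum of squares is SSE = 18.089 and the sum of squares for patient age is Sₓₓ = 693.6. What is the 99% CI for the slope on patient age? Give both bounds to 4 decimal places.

MSE = SSE/(n − 2) = 18.089/141 = 0.128291.
SE(β̂₁) = √(MSE/Sₓₓ) = √(0.128291/693.6) = 0.0136001.
df = n − 2 = 141.
t* = t_{0.005, 141} = 2.611147.
Margin = t* × SE = 2.611147 × 0.0136001 = 0.035512.
CI: 0.1082 ± 0.035512 → (0.0727, 0.1437).
With 99% confidence, each one-unit increase in patient age is associated with a change of between 0.0727 and 0.1437 days in hospital length of stay.

(0.0727, 0.1437)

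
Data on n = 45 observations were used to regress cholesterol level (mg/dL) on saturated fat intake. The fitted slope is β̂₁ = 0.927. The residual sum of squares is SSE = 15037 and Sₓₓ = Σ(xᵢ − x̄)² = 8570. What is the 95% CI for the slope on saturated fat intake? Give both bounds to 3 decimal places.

MSE = SSE/(n − 2) = 15037/43 = 349.698.
SE(β̂₁) = √(MSE/Sₓₓ) = √(349.698/8570) = 0.202002.
df = n − 2 = 43.
t* = t_{0.025, 43} = 2.016692.
Margin = t* × SE = 2.016692 × 0.202002 = 0.40738.
CI: 0.927 ± 0.40738 → (0.520, 1.334).
With 95% confidence, each one-unit increase in saturated fat intake is associated with a change of between 0.520 and 1.334 mg/dL in cholesterol level.

(0.520, 1.334)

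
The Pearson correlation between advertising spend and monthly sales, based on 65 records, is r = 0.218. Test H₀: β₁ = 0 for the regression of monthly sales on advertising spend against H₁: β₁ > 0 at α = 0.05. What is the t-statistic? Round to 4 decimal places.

t = 1.7730

t = r·√(n − 2)/√(1 − r²) = 0.218·√63/√0.952476 = 1.7730.
df = n − 2 = 63.
One-sided p ≈ 0.0405, which is < 0.05, so reject H₀.
There is evidence of a linear association between advertising spend and monthly sales.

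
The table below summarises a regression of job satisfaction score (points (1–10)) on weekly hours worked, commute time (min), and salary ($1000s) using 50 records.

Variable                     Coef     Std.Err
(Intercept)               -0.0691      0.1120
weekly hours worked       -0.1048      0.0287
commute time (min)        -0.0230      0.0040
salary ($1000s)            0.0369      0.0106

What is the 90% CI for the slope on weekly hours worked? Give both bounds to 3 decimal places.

Read off: b = -0.1048, SE = 0.0287 for weekly hours worked.
df = n − k − 1 = 50 − 3 − 1 = 46.
t* = t_{0.05, 46} = 1.67866.
Margin = t* × SE = 1.67866 × 0.0287 = 0.04818.
CI: -0.1048 ± 0.04818 → (-0.153, -0.057).

(-0.153, -0.057)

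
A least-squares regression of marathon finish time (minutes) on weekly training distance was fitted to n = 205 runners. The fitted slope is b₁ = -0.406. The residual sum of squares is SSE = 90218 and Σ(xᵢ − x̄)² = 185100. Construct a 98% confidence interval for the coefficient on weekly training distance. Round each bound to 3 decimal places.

(-0.521, -0.291)

MSE = SSE/(n − 2) = 90218/203 = 444.424.
SE(b₁) = √(MSE/Sₓₓ) = √(444.424/185100) = 0.0489999.
df = n − 2 = 203.
t* = t_{0.01, 203} = 2.344857.
Margin = t* × SE = 2.344857 × 0.0489999 = 0.11490.
CI: -0.406 ± 0.11490 → (-0.521, -0.291).
With 98% confidence, each one-unit increase in weekly training distance is associated with a change of between -0.521 and -0.291 minutes in marathon finish time.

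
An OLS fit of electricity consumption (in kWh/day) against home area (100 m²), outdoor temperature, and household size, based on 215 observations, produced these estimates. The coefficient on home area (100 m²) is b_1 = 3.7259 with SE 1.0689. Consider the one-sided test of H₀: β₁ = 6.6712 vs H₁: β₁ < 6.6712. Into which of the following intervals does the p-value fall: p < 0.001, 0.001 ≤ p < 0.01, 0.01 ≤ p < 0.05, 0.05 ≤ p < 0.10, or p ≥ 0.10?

t = (3.7259 − 6.6712) / 1.0689 = -2.755.
df = n − k − 1 = 215 − 3 − 1 = 211.
One-sided p = P(T_{211} < t) ≈ 0.0032.
So 0.001 ≤ p < 0.01.

0.001 ≤ p < 0.01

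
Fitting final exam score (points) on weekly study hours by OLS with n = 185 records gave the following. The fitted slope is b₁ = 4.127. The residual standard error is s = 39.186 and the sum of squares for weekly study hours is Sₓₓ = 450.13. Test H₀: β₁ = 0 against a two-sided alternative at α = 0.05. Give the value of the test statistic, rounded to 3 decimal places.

SE(b₁) = s/√Sₓₓ = 39.186/√450.13 = 1.84698.
t = 4.127 / 1.84698 = 2.234.
df = n − 2 = 183.
Two-sided p ≈ 0.0267, which is < 0.05, so reject H₀.
There is evidence that weekly study hours is associated with final exam score.

t = 2.234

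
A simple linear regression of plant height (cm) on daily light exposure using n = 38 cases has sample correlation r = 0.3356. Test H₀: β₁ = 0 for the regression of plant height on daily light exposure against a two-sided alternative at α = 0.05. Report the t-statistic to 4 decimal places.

t = 2.1376

t = r·√(n − 2)/√(1 − r²) = 0.3356·√36/√0.887373 = 2.1376.
df = n − 2 = 36.
Two-sided p ≈ 0.0394, which is < 0.05, so reject H₀.
There is evidence of a linear association between daily light exposure and plant height.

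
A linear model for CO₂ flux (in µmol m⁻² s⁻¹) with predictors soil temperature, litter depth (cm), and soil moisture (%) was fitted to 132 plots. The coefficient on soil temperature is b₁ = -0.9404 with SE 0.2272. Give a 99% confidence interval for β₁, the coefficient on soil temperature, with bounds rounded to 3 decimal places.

(-1.534, -0.346)

df = n − k − 1 = 132 − 3 − 1 = 128.
t* = t_{0.005, 128} = 2.614785.
Margin = t* × SE = 2.614785 × 0.2272 = 0.59408.
CI: -0.9404 ± 0.59408 → (-1.534, -0.346).
With 99% confidence, each one-unit increase in soil temperature is associated with a change of between -1.534 and -0.346 µmol m⁻² s⁻¹ in CO₂ flux, holding the other predictors fixed.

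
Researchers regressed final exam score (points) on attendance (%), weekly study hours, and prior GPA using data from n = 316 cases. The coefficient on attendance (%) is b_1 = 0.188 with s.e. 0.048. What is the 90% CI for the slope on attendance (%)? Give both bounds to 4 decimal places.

df = n − k − 1 = 316 − 3 − 1 = 312.
t* = t_{0.05, 312} = 1.649752.
Margin = t* × SE = 1.649752 × 0.048 = 0.079188.
CI: 0.188 ± 0.079188 → (0.1088, 0.2672).
With 90% confidence, each one-unit increase in attendance (%) is associated with a change of between 0.1088 and 0.2672 points in final exam score, holding the other predictors fixed.

(0.1088, 0.2672)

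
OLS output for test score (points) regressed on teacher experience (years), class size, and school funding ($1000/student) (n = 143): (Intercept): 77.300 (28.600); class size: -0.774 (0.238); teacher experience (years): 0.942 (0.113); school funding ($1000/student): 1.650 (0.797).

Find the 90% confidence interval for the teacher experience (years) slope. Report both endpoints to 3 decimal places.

Read off: b = 0.942, SE = 0.113 for teacher experience (years).
df = n − k − 1 = 143 − 3 − 1 = 139.
t* = t_{0.05, 139} = 1.65589.
Margin = t* × SE = 1.65589 × 0.113 = 0.18712.
CI: 0.942 ± 0.18712 → (0.755, 1.129).

(0.755, 1.129)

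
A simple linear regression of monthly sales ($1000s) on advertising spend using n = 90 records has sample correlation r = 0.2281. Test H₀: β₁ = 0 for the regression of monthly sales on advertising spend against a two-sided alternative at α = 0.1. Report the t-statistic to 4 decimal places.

t = r·√(n − 2)/√(1 − r²) = 0.2281·√88/√0.94797 = 2.1977.
df = n − 2 = 88.
Two-sided p ≈ 0.0306, which is < 0.1, so reject H₀.
There is evidence of a linear association between advertising spend and monthly sales.

t = 2.1977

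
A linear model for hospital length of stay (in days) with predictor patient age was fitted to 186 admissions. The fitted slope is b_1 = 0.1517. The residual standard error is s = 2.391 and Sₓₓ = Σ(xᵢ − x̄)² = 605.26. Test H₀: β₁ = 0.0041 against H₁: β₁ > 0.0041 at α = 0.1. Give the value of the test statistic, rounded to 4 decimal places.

t = 1.5187

SE(b_1) = s/√Sₓₓ = 2.391/√605.26 = 0.0971871.
t = (0.1517 − 0.0041) / 0.0971871 = 1.5187.
df = n − 2 = 184.
One-sided p ≈ 0.0653, which is < 0.1, so reject H₀.
There is evidence that the true slope on patient age exceeds 0.0041 days per unit.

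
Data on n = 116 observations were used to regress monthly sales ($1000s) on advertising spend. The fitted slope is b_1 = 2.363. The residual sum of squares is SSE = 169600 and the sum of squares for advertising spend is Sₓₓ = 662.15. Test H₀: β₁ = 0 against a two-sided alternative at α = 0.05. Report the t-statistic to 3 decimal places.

t = 1.576

MSE = SSE/(n − 2) = 169600/114 = 1487.72.
SE(b_1) = √(MSE/Sₓₓ) = √(1487.72/662.15) = 1.49893.
t = 2.363 / 1.49893 = 1.576.
df = n − 2 = 114.
Two-sided p ≈ 0.1177, which is ≥ 0.05, so fail to reject H₀.
The data do not give significant evidence of an association between advertising spend and monthly sales.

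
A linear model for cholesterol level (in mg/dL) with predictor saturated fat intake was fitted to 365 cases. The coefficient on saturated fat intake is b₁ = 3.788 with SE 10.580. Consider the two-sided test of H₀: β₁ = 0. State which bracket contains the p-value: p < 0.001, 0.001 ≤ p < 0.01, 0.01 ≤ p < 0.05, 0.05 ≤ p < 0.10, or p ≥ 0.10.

p ≥ 0.10

t = 3.788 / 10.580 = 0.358.
df = n − 2 = 365 − 2 = 363.
Two-sided p = 2·P(T_{363} > |t|) ≈ 0.7205.
So p ≥ 0.10.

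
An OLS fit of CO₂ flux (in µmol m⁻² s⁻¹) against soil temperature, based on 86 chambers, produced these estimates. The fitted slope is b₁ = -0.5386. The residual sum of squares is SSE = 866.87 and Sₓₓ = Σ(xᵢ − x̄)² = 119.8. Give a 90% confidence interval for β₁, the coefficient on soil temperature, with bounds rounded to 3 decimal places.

MSE = SSE/(n − 2) = 866.87/84 = 10.3199.
SE(b₁) = √(MSE/Sₓₓ) = √(10.3199/119.8) = 0.293501.
df = n − 2 = 84.
t* = t_{0.05, 84} = 1.663197.
Margin = t* × SE = 1.663197 × 0.293501 = 0.48815.
CI: -0.5386 ± 0.48815 → (-1.027, -0.050).
With 90% confidence, each one-unit increase in soil temperature is associated with a change of between -1.027 and -0.050 µmol m⁻² s⁻¹ in CO₂ flux.

(-1.027, -0.050)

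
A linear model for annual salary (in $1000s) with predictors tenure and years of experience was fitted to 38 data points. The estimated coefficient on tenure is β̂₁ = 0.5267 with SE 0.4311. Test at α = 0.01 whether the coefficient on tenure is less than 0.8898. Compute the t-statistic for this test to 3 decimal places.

H₀: β₁ = 0.8898 vs H₁: β₁ < 0.8898.
t = (β̂₁ − β₁⁰)/SE = (0.5267 − 0.8898) / 0.4311 = -0.842.
df = n − k − 1 = 38 − 2 − 1 = 35.
One-sided p ≈ 0.2027, which is ≥ 0.01, so fail to reject H₀.
The data do not give significant evidence that the true slope on tenure is below 0.8898 $1000s per unit, holding the other predictors fixed.

t = -0.842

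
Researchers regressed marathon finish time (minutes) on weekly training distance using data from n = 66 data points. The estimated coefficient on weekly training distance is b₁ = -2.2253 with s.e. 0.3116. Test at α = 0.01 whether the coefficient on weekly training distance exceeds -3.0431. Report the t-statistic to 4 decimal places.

H₀: β₁ = -3.0431 vs H₁: β₁ > -3.0431.
t = (b₁ − β₁⁰)/SE = (-2.2253 − (-3.0431)) / 0.3116 = 2.6245.
df = n − 2 = 66 − 2 = 64.
One-sided p ≈ 0.0054, which is < 0.01, so reject H₀.
There is evidence that the true slope on weekly training distance exceeds -3.0431 minutes per unit.

t = 2.6245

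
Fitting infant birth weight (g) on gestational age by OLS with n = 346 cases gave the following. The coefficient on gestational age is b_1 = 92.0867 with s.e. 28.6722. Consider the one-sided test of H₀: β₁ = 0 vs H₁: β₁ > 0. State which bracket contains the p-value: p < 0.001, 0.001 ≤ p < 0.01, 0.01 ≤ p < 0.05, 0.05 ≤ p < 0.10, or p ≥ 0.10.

t = 92.0867 / 28.6722 = 3.212.
df = n − 2 = 346 − 2 = 344.
One-sided p = P(T_{344} > t) ≈ 0.0007.
So p < 0.001.

p < 0.001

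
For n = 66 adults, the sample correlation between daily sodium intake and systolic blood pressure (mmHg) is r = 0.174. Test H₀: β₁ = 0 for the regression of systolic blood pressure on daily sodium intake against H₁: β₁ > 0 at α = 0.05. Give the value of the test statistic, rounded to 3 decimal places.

t = r·√(n − 2)/√(1 − r²) = 0.174·√64/√0.969724 = 1.414.
df = n − 2 = 64.
One-sided p ≈ 0.0812, which is ≥ 0.05, so fail to reject H₀.
The data do not give significant evidence of a linear association between daily sodium intake and systolic blood pressure.

t = 1.414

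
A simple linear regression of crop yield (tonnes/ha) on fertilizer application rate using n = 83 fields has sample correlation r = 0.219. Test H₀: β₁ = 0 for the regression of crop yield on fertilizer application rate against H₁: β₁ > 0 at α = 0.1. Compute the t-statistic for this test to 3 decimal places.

t = r·√(n − 2)/√(1 − r²) = 0.219·√81/√0.952039 = 2.020.
df = n − 2 = 81.
One-sided p ≈ 0.0233, which is < 0.1, so reject H₀.
There is evidence of a linear association between fertilizer application rate and crop yield.

t = 2.020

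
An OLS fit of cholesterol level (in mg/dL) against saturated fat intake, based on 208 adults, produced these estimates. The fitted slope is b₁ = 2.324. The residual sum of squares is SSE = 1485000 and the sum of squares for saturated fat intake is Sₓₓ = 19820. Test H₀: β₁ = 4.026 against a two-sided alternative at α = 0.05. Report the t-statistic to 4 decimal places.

t = -2.8222

MSE = SSE/(n − 2) = 1485000/206 = 7208.74.
SE(b₁) = √(MSE/Sₓₓ) = √(7208.74/19820) = 0.603084.
t = (2.324 − 4.026) / 0.603084 = -2.8222.
df = n − 2 = 206.
Two-sided p ≈ 0.0052, which is < 0.05, so reject H₀.
There is evidence that the true slope on saturated fat intake differs from 4.026 mg/dL per unit.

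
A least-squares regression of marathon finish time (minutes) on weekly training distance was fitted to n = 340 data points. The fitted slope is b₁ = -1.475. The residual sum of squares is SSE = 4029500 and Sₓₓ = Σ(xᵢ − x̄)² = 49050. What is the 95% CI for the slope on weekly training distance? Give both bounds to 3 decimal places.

MSE = SSE/(n − 2) = 4029500/338 = 11921.6.
SE(b₁) = √(MSE/Sₓₓ) = √(11921.6/49050) = 0.493001.
df = n − 2 = 338.
t* = t_{0.025, 338} = 1.967007.
Margin = t* × SE = 1.967007 × 0.493001 = 0.96974.
CI: -1.475 ± 0.96974 → (-2.445, -0.505).
With 95% confidence, each one-unit increase in weekly training distance is associated with a change of between -2.445 and -0.505 minutes in marathon finish time.

(-2.445, -0.505)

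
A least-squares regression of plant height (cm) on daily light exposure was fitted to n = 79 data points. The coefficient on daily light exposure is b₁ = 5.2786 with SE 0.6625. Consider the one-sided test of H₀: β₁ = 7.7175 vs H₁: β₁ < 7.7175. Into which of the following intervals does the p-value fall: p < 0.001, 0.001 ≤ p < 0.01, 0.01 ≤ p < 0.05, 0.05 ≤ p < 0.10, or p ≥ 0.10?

t = (5.2786 − 7.7175) / 0.6625 = -3.681.
df = n − 2 = 79 − 2 = 77.
One-sided p = P(T_{77} < t) ≈ 0.0002.
So p < 0.001.

p < 0.001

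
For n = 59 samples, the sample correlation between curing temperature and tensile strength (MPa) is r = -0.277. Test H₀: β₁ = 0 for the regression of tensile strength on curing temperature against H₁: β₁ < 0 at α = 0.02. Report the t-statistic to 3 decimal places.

t = r·√(n − 2)/√(1 − r²) = -0.277·√57/√0.923271 = -2.176.
df = n − 2 = 57.
One-sided p ≈ 0.0168, which is < 0.02, so reject H₀.
There is evidence of a linear association between curing temperature and tensile strength.

t = -2.176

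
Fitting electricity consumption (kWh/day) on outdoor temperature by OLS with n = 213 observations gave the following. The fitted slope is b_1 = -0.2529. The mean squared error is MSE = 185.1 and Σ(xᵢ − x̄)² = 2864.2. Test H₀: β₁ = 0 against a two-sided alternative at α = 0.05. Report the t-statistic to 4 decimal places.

t = -0.9948

SE(b_1) = √(MSE/Sₓₓ) = √(185.1/2864.2) = 0.254215.
t = -0.2529 / 0.254215 = -0.9948.
df = n − 2 = 211.
Two-sided p ≈ 0.3210, which is ≥ 0.05, so fail to reject H₀.
The data do not give significant evidence of an association between outdoor temperature and electricity consumption.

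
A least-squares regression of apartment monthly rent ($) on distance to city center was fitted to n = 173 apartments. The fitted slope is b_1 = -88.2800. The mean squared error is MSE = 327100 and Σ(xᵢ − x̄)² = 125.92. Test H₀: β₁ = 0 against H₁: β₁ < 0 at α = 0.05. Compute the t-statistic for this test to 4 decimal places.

SE(b_1) = √(MSE/Sₓₓ) = √(327100/125.92) = 50.9675.
t = -88.2800 / 50.9675 = -1.7321.
df = n − 2 = 171.
One-sided p ≈ 0.0425, which is < 0.05, so reject H₀.
There is evidence that the true slope on distance to city center is negative.

t = -1.7321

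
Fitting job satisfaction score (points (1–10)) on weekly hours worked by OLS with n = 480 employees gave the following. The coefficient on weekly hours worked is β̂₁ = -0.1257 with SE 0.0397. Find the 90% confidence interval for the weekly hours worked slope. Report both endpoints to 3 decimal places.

df = n − 2 = 480 − 2 = 478.
t* = t_{0.05, 478} = 1.648048.
Margin = t* × SE = 1.648048 × 0.0397 = 0.06543.
CI: -0.1257 ± 0.06543 → (-0.191, -0.060).
With 90% confidence, each one-unit increase in weekly hours worked is associated with a change of between -0.191 and -0.060 points (1–10) in job satisfaction score.

(-0.191, -0.060)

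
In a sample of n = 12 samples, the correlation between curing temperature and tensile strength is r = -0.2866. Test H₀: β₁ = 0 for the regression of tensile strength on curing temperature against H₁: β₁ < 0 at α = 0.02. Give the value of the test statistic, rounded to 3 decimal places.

t = -0.946

t = r·√(n − 2)/√(1 − r²) = -0.2866·√10/√0.91786 = -0.946.
df = n − 2 = 10.
One-sided p ≈ 0.1832, which is ≥ 0.02, so fail to reject H₀.
The data do not give significant evidence of a linear association between curing temperature and tensile strength.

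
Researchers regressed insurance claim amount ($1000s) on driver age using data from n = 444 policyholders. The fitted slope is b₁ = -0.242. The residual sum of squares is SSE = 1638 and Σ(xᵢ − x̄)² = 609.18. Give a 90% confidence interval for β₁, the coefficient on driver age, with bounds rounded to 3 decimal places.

(-0.371, -0.113)

MSE = SSE/(n − 2) = 1638/442 = 3.70588.
SE(b₁) = √(MSE/Sₓₓ) = √(3.70588/609.18) = 0.0779961.
df = n − 2 = 442.
t* = t_{0.05, 442} = 1.648308.
Margin = t* × SE = 1.648308 × 0.0779961 = 0.12856.
CI: -0.242 ± 0.12856 → (-0.371, -0.113).
With 90% confidence, each one-unit increase in driver age is associated with a change of between -0.371 and -0.113 $1000s in insurance claim amount.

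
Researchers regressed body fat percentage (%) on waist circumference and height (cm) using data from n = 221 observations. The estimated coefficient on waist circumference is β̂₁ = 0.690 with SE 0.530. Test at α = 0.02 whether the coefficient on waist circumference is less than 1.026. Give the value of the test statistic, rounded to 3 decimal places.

H₀: β₁ = 1.026 vs H₁: β₁ < 1.026.
t = (β̂₁ − β₁⁰)/SE = (0.690 − 1.026) / 0.530 = -0.634.
df = n − k − 1 = 221 − 2 − 1 = 218.
One-sided p ≈ 0.2634, which is ≥ 0.02, so fail to reject H₀.
The data do not give significant evidence that the true slope on waist circumference is below 1.026 % per unit, holding the other predictors fixed.

t = -0.634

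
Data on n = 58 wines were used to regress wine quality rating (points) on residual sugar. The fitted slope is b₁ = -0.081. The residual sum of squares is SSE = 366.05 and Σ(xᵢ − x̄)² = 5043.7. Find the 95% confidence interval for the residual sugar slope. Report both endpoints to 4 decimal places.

MSE = SSE/(n − 2) = 366.05/56 = 6.53661.
SE(b₁) = √(MSE/Sₓₓ) = √(6.53661/5043.7) = 0.0359999.
df = n − 2 = 56.
t* = t_{0.025, 56} = 2.003241.
Margin = t* × SE = 2.003241 × 0.0359999 = 0.072117.
CI: -0.081 ± 0.072117 → (-0.1531, -0.0089).
With 95% confidence, each one-unit increase in residual sugar is associated with a change of between -0.1531 and -0.0089 points in wine quality rating.

(-0.1531, -0.0089)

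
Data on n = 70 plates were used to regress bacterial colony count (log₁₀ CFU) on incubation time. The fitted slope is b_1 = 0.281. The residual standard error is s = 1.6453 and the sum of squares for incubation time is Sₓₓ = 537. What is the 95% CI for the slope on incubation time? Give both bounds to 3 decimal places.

SE(b_1) = s/√Sₓₓ = 1.6453/√537 = 0.0709999.
df = n − 2 = 68.
t* = t_{0.025, 68} = 1.995469.
Margin = t* × SE = 1.995469 × 0.0709999 = 0.14168.
CI: 0.281 ± 0.14168 → (0.139, 0.423).
With 95% confidence, each one-unit increase in incubation time is associated with a change of between 0.139 and 0.423 log₁₀ CFU in bacterial colony count.

(0.139, 0.423)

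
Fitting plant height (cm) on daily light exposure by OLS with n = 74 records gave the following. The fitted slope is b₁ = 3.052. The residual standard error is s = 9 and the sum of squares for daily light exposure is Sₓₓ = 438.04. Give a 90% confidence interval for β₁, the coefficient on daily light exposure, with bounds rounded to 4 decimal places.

(2.3355, 3.7685)

SE(b₁) = s/√Sₓₓ = 9/√438.04 = 0.430017.
df = n − 2 = 72.
t* = t_{0.05, 72} = 1.666294.
Margin = t* × SE = 1.666294 × 0.430017 = 0.716535.
CI: 3.052 ± 0.716535 → (2.3355, 3.7685).
With 90% confidence, each one-unit increase in daily light exposure is associated with a change of between 2.3355 and 3.7685 cm in plant height.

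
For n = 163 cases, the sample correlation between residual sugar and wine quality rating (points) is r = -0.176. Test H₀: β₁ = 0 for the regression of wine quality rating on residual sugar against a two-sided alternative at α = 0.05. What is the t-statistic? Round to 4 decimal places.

t = r·√(n − 2)/√(1 − r²) = -0.176·√161/√0.969024 = -2.2686.
df = n − 2 = 161.
Two-sided p ≈ 0.0246, which is < 0.05, so reject H₀.
There is evidence of a linear association between residual sugar and wine quality rating.

t = -2.2686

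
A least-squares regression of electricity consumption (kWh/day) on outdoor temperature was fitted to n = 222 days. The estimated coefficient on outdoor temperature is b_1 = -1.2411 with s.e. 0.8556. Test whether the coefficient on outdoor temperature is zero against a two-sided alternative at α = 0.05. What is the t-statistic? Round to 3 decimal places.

t = -1.451

H₀: β₁ = 0 vs H₁: β₁ ≠ 0.
t = (b_1 − β₁⁰)/SE = -1.2411 / 0.8556 = -1.451.
df = n − 2 = 222 − 2 = 220.
Two-sided p ≈ 0.1483, which is ≥ 0.05, so fail to reject H₀.
The data do not give significant evidence of an association between outdoor temperature and electricity consumption.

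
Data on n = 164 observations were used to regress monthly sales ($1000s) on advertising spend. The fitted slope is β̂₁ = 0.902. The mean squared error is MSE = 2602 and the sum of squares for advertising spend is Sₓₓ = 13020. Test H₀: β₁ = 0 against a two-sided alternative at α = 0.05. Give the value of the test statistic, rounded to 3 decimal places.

t = 2.018

SE(β̂₁) = √(MSE/Sₓₓ) = √(2602/13020) = 0.447042.
t = 0.902 / 0.447042 = 2.018.
df = n − 2 = 162.
Two-sided p ≈ 0.0453, which is < 0.05, so reject H₀.
There is evidence that advertising spend is associated with monthly sales.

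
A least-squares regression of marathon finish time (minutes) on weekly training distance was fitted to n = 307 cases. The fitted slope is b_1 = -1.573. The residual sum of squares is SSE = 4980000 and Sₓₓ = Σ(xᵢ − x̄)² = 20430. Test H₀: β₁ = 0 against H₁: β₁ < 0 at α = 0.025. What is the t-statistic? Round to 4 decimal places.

MSE = SSE/(n − 2) = 4980000/305 = 16327.9.
SE(b_1) = √(MSE/Sₓₓ) = √(16327.9/20430) = 0.893986.
t = -1.573 / 0.893986 = -1.7595.
df = n − 2 = 305.
One-sided p ≈ 0.0397, which is ≥ 0.025, so fail to reject H₀.
The data do not give significant evidence that the true slope on weekly training distance is negative.

t = -1.7595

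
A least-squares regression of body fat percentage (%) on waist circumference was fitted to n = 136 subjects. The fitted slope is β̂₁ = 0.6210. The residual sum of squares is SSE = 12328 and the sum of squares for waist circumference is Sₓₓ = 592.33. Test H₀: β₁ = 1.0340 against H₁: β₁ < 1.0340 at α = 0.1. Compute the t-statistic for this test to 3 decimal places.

MSE = SSE/(n − 2) = 12328/134 = 92.
SE(β̂₁) = √(MSE/Sₓₓ) = √(92/592.33) = 0.394105.
t = (0.6210 − 1.0340) / 0.394105 = -1.048.
df = n − 2 = 134.
One-sided p ≈ 0.1483, which is ≥ 0.1, so fail to reject H₀.
The data do not give significant evidence that the true slope on waist circumference is below 1.0340 % per unit.

t = -1.048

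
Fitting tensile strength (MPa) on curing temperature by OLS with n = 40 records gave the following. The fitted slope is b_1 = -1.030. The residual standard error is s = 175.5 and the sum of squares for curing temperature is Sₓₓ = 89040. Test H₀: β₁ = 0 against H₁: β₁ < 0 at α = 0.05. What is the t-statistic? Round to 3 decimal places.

SE(b_1) = s/√Sₓₓ = 175.5/√89040 = 0.588145.
t = -1.030 / 0.588145 = -1.751.
df = n − 2 = 38.
One-sided p ≈ 0.0440, which is < 0.05, so reject H₀.
There is evidence that the true slope on curing temperature is negative.

t = -1.751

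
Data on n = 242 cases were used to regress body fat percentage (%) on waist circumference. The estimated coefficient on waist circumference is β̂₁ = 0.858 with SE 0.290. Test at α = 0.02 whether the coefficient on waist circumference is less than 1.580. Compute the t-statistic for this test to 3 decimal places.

t = -2.490

H₀: β₁ = 1.580 vs H₁: β₁ < 1.580.
t = (β̂₁ − β₁⁰)/SE = (0.858 − 1.580) / 0.290 = -2.490.
df = n − 2 = 242 − 2 = 240.
One-sided p ≈ 0.0067, which is < 0.02, so reject H₀.
There is evidence that the true slope on waist circumference is below 1.580 % per unit.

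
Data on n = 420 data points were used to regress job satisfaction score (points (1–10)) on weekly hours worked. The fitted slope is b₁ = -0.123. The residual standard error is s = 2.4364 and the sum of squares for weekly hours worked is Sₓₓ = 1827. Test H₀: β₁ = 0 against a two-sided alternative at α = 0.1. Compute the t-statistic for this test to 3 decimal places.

t = -2.158

SE(b₁) = s/√Sₓₓ = 2.4364/√1827 = 0.0570006.
t = -0.123 / 0.0570006 = -2.158.
df = n − 2 = 418.
Two-sided p ≈ 0.0315, which is < 0.1, so reject H₀.
There is evidence that weekly hours worked is associated with job satisfaction score.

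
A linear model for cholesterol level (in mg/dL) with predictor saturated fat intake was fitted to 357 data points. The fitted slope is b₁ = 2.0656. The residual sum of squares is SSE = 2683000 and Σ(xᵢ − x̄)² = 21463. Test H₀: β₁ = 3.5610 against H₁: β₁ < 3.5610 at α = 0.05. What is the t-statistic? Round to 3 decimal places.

MSE = SSE/(n − 2) = 2683000/355 = 7557.75.
SE(b₁) = √(MSE/Sₓₓ) = √(7557.75/21463) = 0.593405.
t = (2.0656 − 3.5610) / 0.593405 = -2.520.
df = n − 2 = 355.
One-sided p ≈ 0.0061, which is < 0.05, so reject H₀.
There is evidence that the true slope on saturated fat intake is below 3.5610 mg/dL per unit.

t = -2.520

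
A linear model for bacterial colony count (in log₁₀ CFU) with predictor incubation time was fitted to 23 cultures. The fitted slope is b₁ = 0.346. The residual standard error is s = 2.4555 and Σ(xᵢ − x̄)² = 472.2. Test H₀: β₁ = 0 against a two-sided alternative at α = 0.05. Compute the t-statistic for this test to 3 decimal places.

t = 3.062

SE(b₁) = s/√Sₓₓ = 2.4555/√472.2 = 0.113.
t = 0.346 / 0.113 = 3.062.
df = n − 2 = 21.
Two-sided p ≈ 0.0059, which is < 0.05, so reject H₀.
There is evidence that incubation time is associated with bacterial colony count.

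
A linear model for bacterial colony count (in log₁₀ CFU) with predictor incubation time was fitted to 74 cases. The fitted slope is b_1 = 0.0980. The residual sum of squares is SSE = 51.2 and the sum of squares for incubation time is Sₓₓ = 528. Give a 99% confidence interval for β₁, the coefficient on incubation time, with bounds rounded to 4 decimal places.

(0.0009, 0.1951)

MSE = SSE/(n − 2) = 51.2/72 = 0.711111.
SE(b_1) = √(MSE/Sₓₓ) = √(0.711111/528) = 0.0366988.
df = n − 2 = 72.
t* = t_{0.005, 72} = 2.645852.
Margin = t* × SE = 2.645852 × 0.0366988 = 0.097100.
CI: 0.0980 ± 0.097100 → (0.0009, 0.1951).
With 99% confidence, each one-unit increase in incubation time is associated with a change of between 0.0009 and 0.1951 log₁₀ CFU in bacterial colony count.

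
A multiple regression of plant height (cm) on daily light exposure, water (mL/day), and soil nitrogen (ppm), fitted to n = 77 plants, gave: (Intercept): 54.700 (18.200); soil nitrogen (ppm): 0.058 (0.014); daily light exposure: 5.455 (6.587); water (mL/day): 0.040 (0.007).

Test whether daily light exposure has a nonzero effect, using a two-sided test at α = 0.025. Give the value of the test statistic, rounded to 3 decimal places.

Read off: b = 5.455, SE = 6.587 for daily light exposure.
H₀: β₁ = 0 vs H₁: β₁ ≠ 0.
t = 5.455 / 6.587 = 0.828.
df = n − k − 1 = 77 − 3 − 1 = 73.
Two-sided p ≈ 0.4103, which is ≥ 0.025, so fail to reject H₀.
The data do not give significant evidence of an association between daily light exposure and plant height, after adjusting for the other predictors.

t = 0.828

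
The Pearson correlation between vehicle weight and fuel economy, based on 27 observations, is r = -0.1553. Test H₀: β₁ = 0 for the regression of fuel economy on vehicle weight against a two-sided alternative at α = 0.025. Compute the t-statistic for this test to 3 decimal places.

t = -0.786

t = r·√(n − 2)/√(1 − r²) = -0.1553·√25/√0.975882 = -0.786.
df = n − 2 = 25.
Two-sided p ≈ 0.4392, which is ≥ 0.025, so fail to reject H₀.
The data do not give significant evidence of a linear association between vehicle weight and fuel economy.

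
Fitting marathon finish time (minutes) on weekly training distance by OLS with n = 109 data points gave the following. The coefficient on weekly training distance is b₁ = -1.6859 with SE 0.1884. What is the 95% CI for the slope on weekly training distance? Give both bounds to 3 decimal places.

df = n − 2 = 109 − 2 = 107.
t* = t_{0.025, 107} = 1.982383.
Margin = t* × SE = 1.982383 × 0.1884 = 0.37348.
CI: -1.6859 ± 0.37348 → (-2.059, -1.312).
With 95% confidence, each one-unit increase in weekly training distance is associated with a change of between -2.059 and -1.312 minutes in marathon finish time.

(-2.059, -1.312)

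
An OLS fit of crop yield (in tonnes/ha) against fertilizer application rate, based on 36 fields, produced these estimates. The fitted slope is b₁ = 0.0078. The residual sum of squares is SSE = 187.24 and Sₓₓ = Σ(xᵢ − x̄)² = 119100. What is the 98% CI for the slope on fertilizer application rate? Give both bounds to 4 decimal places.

MSE = SSE/(n − 2) = 187.24/34 = 5.50706.
SE(b₁) = √(MSE/Sₓₓ) = √(5.50706/119100) = 0.00679992.
df = n − 2 = 34.
t* = t_{0.01, 34} = 2.44115.
Margin = t* × SE = 2.44115 × 0.00679992 = 0.016600.
CI: 0.0078 ± 0.016600 → (-0.0088, 0.0244).
With 98% confidence, each one-unit increase in fertilizer application rate is associated with a change of between -0.0088 and 0.0244 tonnes/ha in crop yield.

(-0.0088, 0.0244)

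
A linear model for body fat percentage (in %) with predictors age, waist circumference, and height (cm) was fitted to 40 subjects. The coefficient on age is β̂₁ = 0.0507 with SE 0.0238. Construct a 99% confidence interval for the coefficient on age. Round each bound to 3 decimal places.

df = n − k − 1 = 40 − 3 − 1 = 36.
t* = t_{0.005, 36} = 2.719485.
Margin = t* × SE = 2.719485 × 0.0238 = 0.06472.
CI: 0.0507 ± 0.06472 → (-0.014, 0.115).
With 99% confidence, each one-unit increase in age is associated with a change of between -0.014 and 0.115 % in body fat percentage, holding the other predictors fixed.

(-0.014, 0.115)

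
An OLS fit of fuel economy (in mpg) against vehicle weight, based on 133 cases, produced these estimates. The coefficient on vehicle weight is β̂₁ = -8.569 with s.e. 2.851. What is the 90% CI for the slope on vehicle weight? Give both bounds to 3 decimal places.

df = n − 2 = 133 − 2 = 131.
t* = t_{0.05, 131} = 1.656569.
Margin = t* × SE = 1.656569 × 2.851 = 4.72288.
CI: -8.569 ± 4.72288 → (-13.292, -3.846).
With 90% confidence, each one-unit increase in vehicle weight is associated with a change of between -13.292 and -3.846 mpg in fuel economy.

(-13.292, -3.846)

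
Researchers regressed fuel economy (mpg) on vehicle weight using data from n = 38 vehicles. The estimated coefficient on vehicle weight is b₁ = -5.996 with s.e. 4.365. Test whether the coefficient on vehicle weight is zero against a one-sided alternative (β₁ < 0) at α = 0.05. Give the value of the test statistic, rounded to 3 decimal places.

t = -1.374

H₀: β₁ = 0 vs H₁: β₁ < 0.
t = (b₁ − β₁⁰)/SE = -5.996 / 4.365 = -1.374.
df = n − 2 = 38 − 2 = 36.
One-sided p ≈ 0.0890, which is ≥ 0.05, so fail to reject H₀.
The data do not give significant evidence that the true slope on vehicle weight is negative.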